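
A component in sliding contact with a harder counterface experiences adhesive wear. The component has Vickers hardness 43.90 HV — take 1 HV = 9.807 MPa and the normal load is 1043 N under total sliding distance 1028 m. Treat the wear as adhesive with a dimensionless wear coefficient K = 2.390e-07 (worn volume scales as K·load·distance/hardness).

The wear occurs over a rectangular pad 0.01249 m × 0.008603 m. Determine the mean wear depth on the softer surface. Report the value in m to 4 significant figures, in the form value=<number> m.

value=5.539e-06 m

All arithmetic carries full float precision. Intermediate values appear rounded. Rounded just once, at four significant figures.
Convert: Hardness H = 43.90 HV × 9.807 MPa/HV = 430.5 MPa = 4.305e+08 Pa.
Convert: Contact area A = 0.01249 m × 0.008603 m = 1.075e-04 m².
Expressed in SI base units: W = 1043 N, H = 4.305e+08 Pa, K = 2.390e-07.
The Archard volume V = K·W·L/H = 2.390e-07 · 1043 · 1028 / 4.305e+08 = 5.952e-10 m³.
Mean wear depth h = V/A = 5.952e-10 / 1.075e-04 = 5.539e-06 m.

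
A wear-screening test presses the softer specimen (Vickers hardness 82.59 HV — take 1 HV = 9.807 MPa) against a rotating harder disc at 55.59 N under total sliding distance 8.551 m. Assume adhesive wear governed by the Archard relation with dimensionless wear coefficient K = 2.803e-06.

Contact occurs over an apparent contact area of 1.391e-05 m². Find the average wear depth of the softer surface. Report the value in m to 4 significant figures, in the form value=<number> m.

value=1.183e-07 m

Each operation holds full float precision. Intermediate values appear rounded; a lone final rounding: 4 significant figures.
Hardness H = 82.59 HV × 9.807 MPa/HV = 810.0 MPa = 8.100e+08 Pa.
As SI base values: W = 55.59 N, H = 8.100e+08 Pa, K = 2.803e-06.
Archard volume V = K·W·L/H = 2.803e-06 · 55.59 · 8.551 / 8.100e+08 = 1.645e-12 m³.
Mean wear depth h = V/A = 1.645e-12 / 1.391e-05 = 1.183e-07 m.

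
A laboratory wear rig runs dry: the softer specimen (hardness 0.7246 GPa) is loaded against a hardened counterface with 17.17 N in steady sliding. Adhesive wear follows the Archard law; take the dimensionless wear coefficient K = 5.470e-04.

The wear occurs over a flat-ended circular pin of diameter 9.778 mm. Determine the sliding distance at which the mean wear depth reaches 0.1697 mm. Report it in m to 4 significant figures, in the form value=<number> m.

value=983.1 m

The intermediates are shown rounded. Every step maintains exact precision — rounded just once to 4 significant digits.
Convert: Hardness H = 0.7246 GPa = 7.246e+08 Pa.
Convert: Pin diameter d = 9.778 mm = 0.009778 m. Contact area A = π·d²/4 = π·(0.009778 m)²/4 = 7.509e-05 m².
Convert: Depth limit h_lim = 0.1697 mm = 1.697e-04 m.
Restated in SI base units: W = 17.17 N, H = 7.246e+08 Pa, K = 5.470e-04.
Wearable volume V_lim = h_lim·A = 1.697e-04 · 7.509e-05 = 1.274e-08 m³.
So the life L = V_lim·H/(K·W) = 1.274e-08 · 7.246e+08 / (5.470e-04 · 17.17) = 983.1 m.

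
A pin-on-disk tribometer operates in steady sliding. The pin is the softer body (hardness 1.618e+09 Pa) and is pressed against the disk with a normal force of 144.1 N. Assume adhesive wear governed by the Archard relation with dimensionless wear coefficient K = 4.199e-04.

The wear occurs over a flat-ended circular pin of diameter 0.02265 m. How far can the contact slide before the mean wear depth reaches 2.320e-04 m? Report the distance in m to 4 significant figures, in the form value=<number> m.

Printed values are rounded — all working math maintains full float precision; rounded just once, at four significant digits.
Contact area A = π·d²/4 = π·(0.02265 m)²/4 = 4.029e-04 m².
Restated in SI base units: W = 144.1 N, H = 1.618e+09 Pa, K = 4.199e-04.
Volume at the limit: V_lim = h_lim·A = 2.320e-04 · 4.029e-04 = 9.348e-08 m³.
So the life L = V_lim·H/(K·W) = 9.348e-08 · 1.618e+09 / (4.199e-04 · 144.1) = 2500 m.

value=2500 m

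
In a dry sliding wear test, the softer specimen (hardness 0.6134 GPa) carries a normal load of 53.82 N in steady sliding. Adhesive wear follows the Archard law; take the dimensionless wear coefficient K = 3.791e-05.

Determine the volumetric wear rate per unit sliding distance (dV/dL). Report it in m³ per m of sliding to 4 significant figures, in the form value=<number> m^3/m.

value=3.326e-12 m^3/m

Displayed values are rounded. Each operation keeps exact precision, and rounded once at the end: four significant figures.
Convert: Hardness H = 0.6134 GPa = 6.134e+08 Pa.
Restated in SI base units: W = 53.82 N, H = 6.134e+08 Pa, K = 3.791e-05.
Rate of wear dV/dL = K·W/H, so: 3.791e-05 · 53.82 / 6.134e+08 = 3.326e-12 m³/m.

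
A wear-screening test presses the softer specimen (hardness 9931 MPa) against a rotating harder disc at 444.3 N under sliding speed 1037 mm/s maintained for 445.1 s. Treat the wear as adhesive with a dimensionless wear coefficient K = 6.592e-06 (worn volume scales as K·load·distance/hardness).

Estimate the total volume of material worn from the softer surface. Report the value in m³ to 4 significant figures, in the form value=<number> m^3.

Intermediates are shown rounded. Every step keeps full precision, and one last rounding: four significant digits.
Sliding speed v = 1037 mm/s = 1.037 m/s. Path length L = v·t = 1.037 m/s × 445.1 s = 461.6 m.
Hardness H = 9931 MPa = 9.931e+09 Pa.
Collected in SI base units: W = 444.3 N, H = 9.931e+09 Pa, K = 6.592e-06.
By Archard's law, V = K·W·L/H = 6.592e-06 · 444.3 · 461.6 / 9.931e+09 = 1.361e-10 m³.

value=1.361e-10 m^3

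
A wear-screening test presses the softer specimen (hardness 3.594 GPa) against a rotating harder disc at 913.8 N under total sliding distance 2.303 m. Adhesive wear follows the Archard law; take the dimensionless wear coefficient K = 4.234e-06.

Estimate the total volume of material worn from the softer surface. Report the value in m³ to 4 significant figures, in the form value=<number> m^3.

value=2.479e-12 m^3

Quoted intermediates are rounded, and each operation runs at full precision, and a single final rounding: 4 significant figures.
Convert: Hardness H = 3.594 GPa = 3.594e+09 Pa.
Restated in SI base units: W = 913.8 N, H = 3.594e+09 Pa, K = 4.234e-06.
Archard relation: V = K·W·L/H = 4.234e-06 · 913.8 · 2.303 / 3.594e+09 = 2.479e-12 m³.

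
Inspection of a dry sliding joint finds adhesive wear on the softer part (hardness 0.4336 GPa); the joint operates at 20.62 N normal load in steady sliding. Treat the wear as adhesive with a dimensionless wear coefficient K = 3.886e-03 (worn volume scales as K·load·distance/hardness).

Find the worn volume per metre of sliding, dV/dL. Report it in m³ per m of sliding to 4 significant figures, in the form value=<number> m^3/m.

value=1.848e-10 m^3/m

The algebra carries full precision. Quoted intermediates are rounded. Rounded just once to 4 significant digits.
Hardness H = 0.4336 GPa = 4.336e+08 Pa.
Collected in SI base units: W = 20.62 N, H = 4.336e+08 Pa, K = 3.886e-03.
Volumetric rate dV/dL = K·W/H, so: 3.886e-03 · 20.62 / 4.336e+08 = 1.848e-10 m³/m.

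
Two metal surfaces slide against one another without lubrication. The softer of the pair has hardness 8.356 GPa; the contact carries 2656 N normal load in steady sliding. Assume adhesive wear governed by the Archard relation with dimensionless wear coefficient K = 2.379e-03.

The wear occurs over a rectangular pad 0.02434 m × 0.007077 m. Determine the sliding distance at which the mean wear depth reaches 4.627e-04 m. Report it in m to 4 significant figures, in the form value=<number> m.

Every step keeps exact precision, and intermediates appear rounded; rounded just once, at 4 significant figures.
Hardness H = 8.356 GPa = 8.356e+09 Pa.
Contact area A = 0.02434 m × 0.007077 m = 1.723e-04 m².
Restated in SI base units: W = 2656 N, H = 8.356e+09 Pa, K = 2.379e-03.
Allowed volume V_lim = h_lim·A = 4.627e-04 · 1.723e-04 = 7.970e-08 m³.
Inverting, life L = V_lim·H/(K·W) = 7.970e-08 · 8.356e+09 / (2.379e-03 · 2656) = 105.4 m.

value=105.4 m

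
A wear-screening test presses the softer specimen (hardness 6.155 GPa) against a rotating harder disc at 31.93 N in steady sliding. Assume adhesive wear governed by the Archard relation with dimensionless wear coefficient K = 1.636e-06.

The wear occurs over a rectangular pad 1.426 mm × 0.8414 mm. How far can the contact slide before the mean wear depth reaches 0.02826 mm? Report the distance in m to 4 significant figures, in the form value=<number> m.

value=3995 m

All working math keeps full float precision, and displayed values are rounded; one final rounding, at four significant figures.
Hardness H = 6.155 GPa = 6.155e+09 Pa.
Pad sides 1.426 mm × 0.8414 mm = 1.426e-03 m × 8.414e-04 m. Contact area A = 1.426e-03 m × 8.414e-04 m = 1.200e-06 m².
Depth limit h_lim = 0.02826 mm = 2.826e-05 m.
Collected in SI base units: W = 31.93 N, H = 6.155e+09 Pa, K = 1.636e-06.
Allowed volume V_lim = h_lim·A = 2.826e-05 · 1.200e-06 = 3.391e-11 m³.
Thus life L = V_lim·H/(K·W) = 3.391e-11 · 6.155e+09 / (1.636e-06 · 31.93) = 3995 m.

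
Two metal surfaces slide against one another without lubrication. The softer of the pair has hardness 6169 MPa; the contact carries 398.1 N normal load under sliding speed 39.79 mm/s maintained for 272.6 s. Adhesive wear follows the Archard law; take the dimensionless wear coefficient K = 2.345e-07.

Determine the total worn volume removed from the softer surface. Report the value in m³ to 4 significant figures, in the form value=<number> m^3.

value=1.641e-13 m^3

The computation keeps exact precision — intermediates appear rounded; a single final rounding, at 4 significant digits.
Convert: Sliding speed v = 39.79 mm/s = 0.03979 m/s. Distance L = v·t = 0.03979 m/s × 272.6 s = 10.85 m.
Convert: Hardness H = 6169 MPa = 6.169e+09 Pa.
Collected in SI base units: W = 398.1 N, H = 6.169e+09 Pa, K = 2.345e-07.
Worn volume V = K·W·L/H = 2.345e-07 · 398.1 · 10.85 / 6.169e+09 = 1.641e-13 m³.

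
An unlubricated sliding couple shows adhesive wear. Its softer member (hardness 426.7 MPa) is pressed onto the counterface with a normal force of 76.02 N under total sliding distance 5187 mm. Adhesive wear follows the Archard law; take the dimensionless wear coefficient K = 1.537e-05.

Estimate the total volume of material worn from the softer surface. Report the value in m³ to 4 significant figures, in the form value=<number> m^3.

Each operation keeps full float precision — quoted intermediates are rounded — one last rounding: 4 significant digits.
Convert: The distance L = 5187 mm = 5.187 m.
Convert: Hardness H = 426.7 MPa = 4.267e+08 Pa.
Collected in SI base units: W = 76.02 N, H = 4.267e+08 Pa, K = 1.537e-05.
Archard volume V = K·W·L/H = 1.537e-05 · 76.02 · 5.187 / 4.267e+08 = 1.420e-11 m³.

value=1.420e-11 m^3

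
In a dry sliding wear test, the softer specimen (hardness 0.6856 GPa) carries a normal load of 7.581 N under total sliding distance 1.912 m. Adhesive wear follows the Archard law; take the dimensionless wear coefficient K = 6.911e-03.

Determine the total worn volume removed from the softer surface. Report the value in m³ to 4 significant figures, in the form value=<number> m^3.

The algebra keeps full precision. Intermediate values are printed rounded; rounded just once to four significant figures.
Convert: Hardness H = 0.6856 GPa = 6.856e+08 Pa.
Expressed in SI base units: W = 7.581 N, H = 6.856e+08 Pa, K = 6.911e-03.
Archard relation: V = K·W·L/H = 6.911e-03 · 7.581 · 1.912 / 6.856e+08 = 1.461e-10 m³.

value=1.461e-10 m^3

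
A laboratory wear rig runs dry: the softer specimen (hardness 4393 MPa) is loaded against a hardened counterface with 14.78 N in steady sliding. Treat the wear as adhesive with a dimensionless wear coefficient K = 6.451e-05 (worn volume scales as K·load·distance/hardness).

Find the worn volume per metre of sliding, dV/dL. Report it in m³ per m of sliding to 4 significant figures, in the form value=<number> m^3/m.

The algebra keeps full float precision; intermediate values are displayed rounded — one final rounding to four significant figures.
Convert: Hardness H = 4393 MPa = 4.393e+09 Pa.
In SI base units: W = 14.78 N, H = 4.393e+09 Pa, K = 6.451e-05.
Wear rate dV/dL = K·W/H (no L dependence): 6.451e-05 · 14.78 / 4.393e+09 = 2.170e-13 m³/m.

value=2.170e-13 m^3/m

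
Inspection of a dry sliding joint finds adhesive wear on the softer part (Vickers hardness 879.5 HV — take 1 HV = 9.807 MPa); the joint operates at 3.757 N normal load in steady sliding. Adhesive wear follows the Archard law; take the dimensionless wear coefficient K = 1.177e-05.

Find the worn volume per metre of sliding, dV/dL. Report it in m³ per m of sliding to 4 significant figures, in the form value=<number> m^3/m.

Every step runs at full precision. Shown intermediates are rounded; rounded once at the end: 4 significant digits.
Convert: Hardness H = 879.5 HV × 9.807 MPa/HV = 8625 MPa = 8.625e+09 Pa.
Collected in SI base units: W = 3.757 N, H = 8.625e+09 Pa, K = 1.177e-05.
Sliding wear rate dV/dL = K·W/H: 1.177e-05 · 3.757 / 8.625e+09 = 5.127e-15 m³/m.

value=5.127e-15 m^3/m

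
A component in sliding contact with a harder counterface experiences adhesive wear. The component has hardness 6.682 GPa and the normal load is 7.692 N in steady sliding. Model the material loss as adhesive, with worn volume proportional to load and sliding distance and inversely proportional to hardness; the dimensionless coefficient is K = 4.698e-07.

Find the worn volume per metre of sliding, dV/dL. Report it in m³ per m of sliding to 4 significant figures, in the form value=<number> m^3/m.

value=5.408e-16 m^3/m

Intermediates are shown rounded. Every step carries full precision. Rounded just once, at four significant figures.
Hardness H = 6.682 GPa = 6.682e+09 Pa.
Collected in SI base units: W = 7.692 N, H = 6.682e+09 Pa, K = 4.698e-07.
Wear rate dV/dL = K·W/H (no L dependence): 4.698e-07 · 7.692 / 6.682e+09 = 5.408e-16 m³/m.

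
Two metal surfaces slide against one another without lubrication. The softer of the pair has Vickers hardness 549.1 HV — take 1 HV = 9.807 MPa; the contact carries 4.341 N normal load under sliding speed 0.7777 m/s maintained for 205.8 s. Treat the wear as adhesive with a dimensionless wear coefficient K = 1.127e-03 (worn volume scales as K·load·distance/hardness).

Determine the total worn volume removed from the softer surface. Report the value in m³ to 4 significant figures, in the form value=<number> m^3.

value=1.454e-10 m^3

Each operation holds full precision — intermediates are shown rounded; rounded just once, at 4 significant figures.
Convert: The distance L = v·t = 0.7777 m/s × 205.8 s = 160.1 m.
Convert: Hardness H = 549.1 HV × 9.807 MPa/HV = 5385 MPa = 5.385e+09 Pa.
In SI base units, W = 4.341 N, H = 5.385e+09 Pa, K = 1.127e-03.
Apply Archard: V = K·W·L/H = 1.127e-03 · 4.341 · 160.1 / 5.385e+09 = 1.454e-10 m³.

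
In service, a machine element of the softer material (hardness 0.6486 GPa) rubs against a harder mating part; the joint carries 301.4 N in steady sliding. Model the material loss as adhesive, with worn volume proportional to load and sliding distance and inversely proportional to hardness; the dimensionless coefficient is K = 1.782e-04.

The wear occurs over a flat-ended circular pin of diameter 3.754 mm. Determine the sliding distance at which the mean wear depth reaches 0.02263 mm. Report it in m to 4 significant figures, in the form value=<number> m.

Displayed values are rounded — all arithmetic maintains full precision. Rounded just once, at four significant digits.
Convert: Hardness H = 0.6486 GPa = 6.486e+08 Pa.
Convert: Pin diameter d = 3.754 mm = 0.003754 m. Contact area A = π·d²/4 = π·(0.003754 m)²/4 = 1.107e-05 m².
Convert: Depth limit h_lim = 0.02263 mm = 2.263e-05 m.
Restated in SI base units: W = 301.4 N, H = 6.486e+08 Pa, K = 1.782e-04.
At the depth limit, V_lim = h_lim·A = 2.263e-05 · 1.107e-05 = 2.505e-10 m³.
Thus life L = V_lim·H/(K·W) = 2.505e-10 · 6.486e+08 / (1.782e-04 · 301.4) = 3.025 m.

value=3.025 m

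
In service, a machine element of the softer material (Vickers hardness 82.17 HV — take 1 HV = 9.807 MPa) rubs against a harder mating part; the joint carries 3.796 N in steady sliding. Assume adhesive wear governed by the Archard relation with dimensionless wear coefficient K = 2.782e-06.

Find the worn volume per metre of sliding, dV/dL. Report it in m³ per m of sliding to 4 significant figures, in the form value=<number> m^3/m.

value=1.310e-14 m^3/m

Each operation keeps full float precision, and intermediate values are displayed rounded, and one last rounding: four significant digits.
Convert: Hardness H = 82.17 HV × 9.807 MPa/HV = 805.8 MPa = 8.058e+08 Pa.
As SI base values: W = 3.796 N, H = 8.058e+08 Pa, K = 2.782e-06.
The wear rate dV/dL = K·W/H, per unit distance: 2.782e-06 · 3.796 / 8.058e+08 = 1.310e-14 m³/m.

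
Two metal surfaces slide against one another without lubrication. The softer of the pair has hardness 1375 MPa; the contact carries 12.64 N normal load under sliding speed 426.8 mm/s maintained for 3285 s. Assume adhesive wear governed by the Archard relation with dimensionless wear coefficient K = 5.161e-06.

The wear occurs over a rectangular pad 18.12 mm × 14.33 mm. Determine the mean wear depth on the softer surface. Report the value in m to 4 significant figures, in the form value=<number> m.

value=2.562e-07 m

All arithmetic runs at exact precision — intermediates are shown rounded — a lone final rounding to 4 significant digits.
Convert: Sliding speed v = 426.8 mm/s = 0.4268 m/s. Distance L = v·t = 0.4268 m/s × 3285 s = 1402 m.
Convert: Hardness H = 1375 MPa = 1.375e+09 Pa.
Convert: Pad sides 18.12 mm × 14.33 mm = 0.01812 m × 0.01433 m. Contact area A = 0.01812 m × 0.01433 m = 2.597e-04 m².
As SI base values: W = 12.64 N, H = 1.375e+09 Pa, K = 5.161e-06.
By Archard's law, V = K·W·L/H = 5.161e-06 · 12.64 · 1402 / 1.375e+09 = 6.652e-11 m³.
Depth of wear h = V/A = 6.652e-11 / 2.597e-04 = 2.562e-07 m.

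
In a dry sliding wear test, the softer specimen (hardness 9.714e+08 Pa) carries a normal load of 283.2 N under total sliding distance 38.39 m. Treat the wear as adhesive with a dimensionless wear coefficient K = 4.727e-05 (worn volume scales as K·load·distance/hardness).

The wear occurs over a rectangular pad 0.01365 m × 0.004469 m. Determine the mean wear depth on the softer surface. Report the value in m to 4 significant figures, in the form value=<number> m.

value=8.673e-06 m

Each operation holds exact precision; shown intermediates are rounded; one final rounding, at 4 significant digits.
Convert: Contact area A = 0.01365 m × 0.004469 m = 6.100e-05 m².
In SI base units: W = 283.2 N, H = 9.714e+08 Pa, K = 4.727e-05.
By Archard's law, V = K·W·L/H = 4.727e-05 · 283.2 · 38.39 / 9.714e+08 = 5.291e-10 m³.
Wear depth h = V/A = 5.291e-10 / 6.100e-05 = 8.673e-06 m.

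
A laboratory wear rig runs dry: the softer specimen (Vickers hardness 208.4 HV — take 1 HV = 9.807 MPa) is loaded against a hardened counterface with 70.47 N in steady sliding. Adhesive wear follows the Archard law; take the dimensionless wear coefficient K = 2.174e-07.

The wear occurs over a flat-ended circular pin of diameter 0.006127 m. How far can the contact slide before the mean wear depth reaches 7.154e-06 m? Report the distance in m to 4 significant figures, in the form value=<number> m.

The computation keeps full float precision, and the intermediates are printed rounded — one last rounding: 4 significant digits.
Convert: Hardness H = 208.4 HV × 9.807 MPa/HV = 2044 MPa = 2.044e+09 Pa.
Convert: Contact area A = π·d²/4 = π·(0.006127 m)²/4 = 2.948e-05 m².
In SI base units, W = 70.47 N, H = 2.044e+09 Pa, K = 2.174e-07.
Permissible volume V_lim = h_lim·A = 7.154e-06 · 2.948e-05 = 2.109e-10 m³.
Sliding life L = V_lim·H/(K·W) = 2.109e-10 · 2.044e+09 / (2.174e-07 · 70.47) = 2.814e+04 m.

value=2.814e+04 m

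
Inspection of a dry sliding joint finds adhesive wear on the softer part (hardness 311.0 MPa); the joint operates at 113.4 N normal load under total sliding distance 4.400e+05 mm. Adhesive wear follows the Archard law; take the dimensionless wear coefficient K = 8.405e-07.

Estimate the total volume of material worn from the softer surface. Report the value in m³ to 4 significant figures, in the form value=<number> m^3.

The algebra holds full float precision. The intermediates are shown rounded — rounded once at the end to 4 significant digits.
Convert: Path length L = 4.400e+05 mm = 440.0 m.
Convert: Hardness H = 311.0 MPa = 3.110e+08 Pa.
Working in SI base units: W = 113.4 N, H = 3.110e+08 Pa, K = 8.405e-07.
The Archard volume V = K·W·L/H = 8.405e-07 · 113.4 · 440.0 / 3.110e+08 = 1.348e-10 m³.

value=1.348e-10 m^3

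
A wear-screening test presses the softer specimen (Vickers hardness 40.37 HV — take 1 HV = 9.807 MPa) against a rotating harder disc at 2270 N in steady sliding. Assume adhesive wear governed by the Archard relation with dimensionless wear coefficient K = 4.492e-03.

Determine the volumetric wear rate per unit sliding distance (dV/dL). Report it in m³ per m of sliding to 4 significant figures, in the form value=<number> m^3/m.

value=2.576e-08 m^3/m

Intermediates are printed rounded. All arithmetic keeps exact precision — a single final rounding to 4 significant digits.
Convert: Hardness H = 40.37 HV × 9.807 MPa/HV = 395.9 MPa = 3.959e+08 Pa.
As SI base values: W = 2270 N, H = 3.959e+08 Pa, K = 4.492e-03.
The wear rate dV/dL = K·W/H (independent of L): 4.492e-03 · 2270 / 3.959e+08 = 2.576e-08 m³/m.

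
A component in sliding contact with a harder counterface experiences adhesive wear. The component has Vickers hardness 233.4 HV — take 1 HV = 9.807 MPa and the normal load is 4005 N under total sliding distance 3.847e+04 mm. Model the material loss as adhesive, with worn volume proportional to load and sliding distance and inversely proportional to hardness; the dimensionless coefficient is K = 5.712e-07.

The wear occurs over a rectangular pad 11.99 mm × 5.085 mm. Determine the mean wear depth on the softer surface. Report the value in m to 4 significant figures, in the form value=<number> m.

The computation carries full float precision — intermediate values are printed rounded; a single final rounding, at 4 significant figures.
Path length L = 3.847e+04 mm = 38.47 m.
Hardness H = 233.4 HV × 9.807 MPa/HV = 2289 MPa = 2.289e+09 Pa.
Pad sides 11.99 mm × 5.085 mm = 0.01199 m × 0.005085 m. Contact area A = 0.01199 m × 0.005085 m = 6.097e-05 m².
Expressed in SI base units: W = 4005 N, H = 2.289e+09 Pa, K = 5.712e-07.
The Archard volume V = K·W·L/H = 5.712e-07 · 4005 · 38.47 / 2.289e+09 = 3.845e-11 m³.
Mean depth h = V/A = 3.845e-11 / 6.097e-05 = 6.306e-07 m.

value=6.306e-07 m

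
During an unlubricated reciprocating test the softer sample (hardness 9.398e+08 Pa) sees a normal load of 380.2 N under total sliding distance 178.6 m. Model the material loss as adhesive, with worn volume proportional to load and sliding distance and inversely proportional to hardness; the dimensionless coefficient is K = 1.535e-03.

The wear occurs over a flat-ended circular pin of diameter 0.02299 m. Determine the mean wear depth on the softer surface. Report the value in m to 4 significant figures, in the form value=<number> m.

value=2.672e-04 m

All working math carries exact precision; shown intermediates are rounded. Rounded once at the end: 4 significant digits.
Convert: Contact area A = π·d²/4 = π·(0.02299 m)²/4 = 4.151e-04 m².
SI base units throughout: W = 380.2 N, H = 9.398e+08 Pa, K = 1.535e-03.
By Archard's law, V = K·W·L/H = 1.535e-03 · 380.2 · 178.6 / 9.398e+08 = 1.109e-07 m³.
Mean depth h = V/A = 1.109e-07 / 4.151e-04 = 2.672e-04 m.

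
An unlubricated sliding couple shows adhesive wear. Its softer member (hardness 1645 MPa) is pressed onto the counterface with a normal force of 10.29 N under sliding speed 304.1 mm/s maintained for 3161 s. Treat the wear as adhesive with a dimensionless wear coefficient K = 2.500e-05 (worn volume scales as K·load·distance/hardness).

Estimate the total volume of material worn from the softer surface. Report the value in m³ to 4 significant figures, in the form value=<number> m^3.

Each operation maintains full precision, and the intermediates appear rounded, and rounded just once to four significant digits.
Convert: Sliding speed v = 304.1 mm/s = 0.3041 m/s. Sliding distance L = v·t = 0.3041 m/s × 3161 s = 961.3 m.
Convert: Hardness H = 1645 MPa = 1.645e+09 Pa.
Collected in SI base units: W = 10.29 N, H = 1.645e+09 Pa, K = 2.500e-05.
By Archard's law, V = K·W·L/H = 2.500e-05 · 10.29 · 961.3 / 1.645e+09 = 1.503e-10 m³.

value=1.503e-10 m^3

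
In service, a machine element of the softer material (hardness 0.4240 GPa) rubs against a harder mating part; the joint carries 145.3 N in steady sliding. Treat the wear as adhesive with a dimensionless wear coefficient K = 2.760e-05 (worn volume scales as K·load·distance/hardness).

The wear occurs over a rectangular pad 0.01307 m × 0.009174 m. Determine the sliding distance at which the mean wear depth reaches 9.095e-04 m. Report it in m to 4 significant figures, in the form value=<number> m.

Displayed values are rounded, and the algebra keeps exact precision — rounded just once: 4 significant digits.
Hardness H = 0.4240 GPa = 4.240e+08 Pa.
Contact area A = 0.01307 m × 0.009174 m = 1.199e-04 m².
As SI base values: W = 145.3 N, H = 4.240e+08 Pa, K = 2.760e-05.
Allowed volume V_lim = h_lim·A = 9.095e-04 · 1.199e-04 = 1.091e-07 m³.
Thus life L = V_lim·H/(K·W) = 1.091e-07 · 4.240e+08 / (2.760e-05 · 145.3) = 1.153e+04 m.

value=1.153e+04 m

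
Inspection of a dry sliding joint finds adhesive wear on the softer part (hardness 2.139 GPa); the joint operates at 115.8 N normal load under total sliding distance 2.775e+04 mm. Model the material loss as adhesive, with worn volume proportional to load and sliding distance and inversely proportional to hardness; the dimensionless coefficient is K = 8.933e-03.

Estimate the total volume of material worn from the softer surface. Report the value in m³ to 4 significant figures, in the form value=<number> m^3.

The intermediates are printed rounded; each operation keeps exact precision, and a lone final rounding to four significant digits.
Distance L = 2.775e+04 mm = 27.75 m.
Hardness H = 2.139 GPa = 2.139e+09 Pa.
As SI base values: W = 115.8 N, H = 2.139e+09 Pa, K = 8.933e-03.
By Archard's law, V = K·W·L/H = 8.933e-03 · 115.8 · 27.75 / 2.139e+09 = 1.342e-08 m³.

value=1.342e-08 m^3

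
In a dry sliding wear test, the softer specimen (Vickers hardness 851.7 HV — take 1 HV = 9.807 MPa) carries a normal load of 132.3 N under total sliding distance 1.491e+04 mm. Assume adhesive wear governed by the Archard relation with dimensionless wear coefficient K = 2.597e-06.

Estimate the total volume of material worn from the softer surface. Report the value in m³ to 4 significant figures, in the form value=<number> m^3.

value=6.133e-13 m^3

The intermediates appear rounded. All arithmetic runs at exact precision; a single final rounding to four significant digits.
Path length L = 1.491e+04 mm = 14.91 m.
Hardness H = 851.7 HV × 9.807 MPa/HV = 8353 MPa = 8.353e+09 Pa.
As SI base values: W = 132.3 N, H = 8.353e+09 Pa, K = 2.597e-06.
Volume removed: V = K·W·L/H = 2.597e-06 · 132.3 · 14.91 / 8.353e+09 = 6.133e-13 m³.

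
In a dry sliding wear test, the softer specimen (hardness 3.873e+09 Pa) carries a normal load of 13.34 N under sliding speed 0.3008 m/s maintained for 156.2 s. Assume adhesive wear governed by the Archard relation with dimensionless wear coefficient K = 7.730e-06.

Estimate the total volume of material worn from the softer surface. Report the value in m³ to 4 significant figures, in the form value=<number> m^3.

Displayed values are rounded. All arithmetic runs at full precision — a single final rounding, at four significant digits.
The distance L = v·t = 0.3008 m/s × 156.2 s = 46.98 m.
Working in SI base units: W = 13.34 N, H = 3.873e+09 Pa, K = 7.730e-06.
Archard relation: V = K·W·L/H = 7.730e-06 · 13.34 · 46.98 / 3.873e+09 = 1.251e-12 m³.

value=1.251e-12 m^3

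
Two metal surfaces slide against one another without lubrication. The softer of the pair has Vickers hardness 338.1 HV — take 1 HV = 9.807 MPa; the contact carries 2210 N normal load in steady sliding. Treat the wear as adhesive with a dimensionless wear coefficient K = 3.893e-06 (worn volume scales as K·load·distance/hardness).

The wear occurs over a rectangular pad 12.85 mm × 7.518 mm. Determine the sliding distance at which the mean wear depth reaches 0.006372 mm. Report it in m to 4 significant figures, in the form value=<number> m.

All arithmetic carries full precision. Intermediates appear rounded, and rounded once at the end to 4 significant digits.
Convert: Hardness H = 338.1 HV × 9.807 MPa/HV = 3316 MPa = 3.316e+09 Pa.
Convert: Pad sides 12.85 mm × 7.518 mm = 0.01285 m × 0.007518 m. Contact area A = 0.01285 m × 0.007518 m = 9.661e-05 m².
Convert: Depth limit h_lim = 0.006372 mm = 6.372e-06 m.
As SI base values: W = 2210 N, H = 3.316e+09 Pa, K = 3.893e-06.
Volume at the limit: V_lim = h_lim·A = 6.372e-06 · 9.661e-05 = 6.156e-10 m³.
Thus life L = V_lim·H/(K·W) = 6.156e-10 · 3.316e+09 / (3.893e-06 · 2210) = 237.2 m.

value=237.2 m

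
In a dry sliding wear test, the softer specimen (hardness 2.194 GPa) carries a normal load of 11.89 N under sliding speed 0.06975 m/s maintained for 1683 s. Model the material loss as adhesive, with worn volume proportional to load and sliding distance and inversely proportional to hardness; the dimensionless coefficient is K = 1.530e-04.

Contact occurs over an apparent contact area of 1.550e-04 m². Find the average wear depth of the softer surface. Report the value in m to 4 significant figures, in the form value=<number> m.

Intermediates are shown rounded, and all working math holds exact precision. Rounded just once: four significant figures.
Total distance L = v·t = 0.06975 m/s × 1683 s = 117.4 m.
Hardness H = 2.194 GPa = 2.194e+09 Pa.
SI base units throughout: W = 11.89 N, H = 2.194e+09 Pa, K = 1.530e-04.
Worn volume V = K·W·L/H = 1.530e-04 · 11.89 · 117.4 / 2.194e+09 = 9.733e-11 m³.
Mean wear depth h = V/A = 9.733e-11 / 1.550e-04 = 6.280e-07 m.

value=6.280e-07 m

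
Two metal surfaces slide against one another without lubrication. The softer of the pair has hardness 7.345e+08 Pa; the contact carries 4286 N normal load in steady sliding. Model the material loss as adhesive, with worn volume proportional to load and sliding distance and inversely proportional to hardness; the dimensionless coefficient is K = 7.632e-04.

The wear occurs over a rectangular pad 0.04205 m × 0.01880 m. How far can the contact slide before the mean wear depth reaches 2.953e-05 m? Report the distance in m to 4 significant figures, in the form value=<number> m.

All arithmetic carries exact precision, and intermediate values are printed rounded; one last rounding, at four significant figures.
Contact area A = 0.04205 m × 0.01880 m = 7.905e-04 m².
Working in SI base units: W = 4286 N, H = 7.345e+08 Pa, K = 7.632e-04.
Wearable volume V_lim = h_lim·A = 2.953e-05 · 7.905e-04 = 2.334e-08 m³.
Inverting, life L = V_lim·H/(K·W) = 2.334e-08 · 7.345e+08 / (7.632e-04 · 4286) = 5.242 m.

value=5.242 m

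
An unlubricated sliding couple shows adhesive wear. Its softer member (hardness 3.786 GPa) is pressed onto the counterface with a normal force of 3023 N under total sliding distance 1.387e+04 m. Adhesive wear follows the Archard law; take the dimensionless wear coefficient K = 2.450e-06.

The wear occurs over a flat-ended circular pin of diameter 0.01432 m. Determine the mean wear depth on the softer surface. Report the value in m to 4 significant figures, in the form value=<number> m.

value=1.685e-04 m

Intermediates appear rounded; each operation maintains full precision; one last rounding: four significant digits.
Convert: Hardness H = 3.786 GPa = 3.786e+09 Pa.
Convert: Contact area A = π·d²/4 = π·(0.01432 m)²/4 = 1.611e-04 m².
Expressed in SI base units: W = 3023 N, H = 3.786e+09 Pa, K = 2.450e-06.
Archard volume V = K·W·L/H = 2.450e-06 · 3023 · 1.387e+04 / 3.786e+09 = 2.713e-08 m³.
Wear depth h = V/A = 2.713e-08 / 1.611e-04 = 1.685e-04 m.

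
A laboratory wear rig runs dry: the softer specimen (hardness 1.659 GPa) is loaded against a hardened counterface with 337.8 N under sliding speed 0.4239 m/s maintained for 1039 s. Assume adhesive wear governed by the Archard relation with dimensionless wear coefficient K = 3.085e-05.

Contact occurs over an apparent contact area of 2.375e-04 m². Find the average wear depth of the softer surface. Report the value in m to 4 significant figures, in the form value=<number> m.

All arithmetic maintains exact precision. Intermediates are printed rounded — a lone final rounding: 4 significant digits.
Path length L = v·t = 0.4239 m/s × 1039 s = 440.4 m.
Hardness H = 1.659 GPa = 1.659e+09 Pa.
Expressed in SI base units: W = 337.8 N, H = 1.659e+09 Pa, K = 3.085e-05.
Volume removed: V = K·W·L/H = 3.085e-05 · 337.8 · 440.4 / 1.659e+09 = 2.767e-09 m³.
Mean depth h = V/A = 2.767e-09 / 2.375e-04 = 1.165e-05 m.

value=1.165e-05 m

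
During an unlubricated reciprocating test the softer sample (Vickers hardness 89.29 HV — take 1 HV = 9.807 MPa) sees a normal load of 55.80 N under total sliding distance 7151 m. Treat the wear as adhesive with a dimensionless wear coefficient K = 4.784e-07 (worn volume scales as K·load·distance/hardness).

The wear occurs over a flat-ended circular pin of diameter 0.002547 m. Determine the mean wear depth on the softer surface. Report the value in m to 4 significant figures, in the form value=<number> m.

value=4.279e-05 m

The intermediates are printed rounded; every step carries exact precision. Rounded once at the end to 4 significant digits.
Convert: Hardness H = 89.29 HV × 9.807 MPa/HV = 875.7 MPa = 8.757e+08 Pa.
Convert: Contact area A = π·d²/4 = π·(0.002547 m)²/4 = 5.095e-06 m².
SI base units throughout: W = 55.80 N, H = 8.757e+08 Pa, K = 4.784e-07.
Archard volume V = K·W·L/H = 4.784e-07 · 55.80 · 7151 / 8.757e+08 = 2.180e-10 m³.
Wear depth h = V/A = 2.180e-10 / 5.095e-06 = 4.279e-05 m.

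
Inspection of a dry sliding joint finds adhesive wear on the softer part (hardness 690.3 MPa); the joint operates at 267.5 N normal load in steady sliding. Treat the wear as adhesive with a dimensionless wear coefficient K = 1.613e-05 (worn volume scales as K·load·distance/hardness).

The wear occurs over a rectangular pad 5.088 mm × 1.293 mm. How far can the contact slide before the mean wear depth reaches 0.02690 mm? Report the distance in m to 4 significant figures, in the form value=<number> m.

value=28.31 m

Every step maintains full float precision — intermediate values appear rounded, and rounded just once: 4 significant digits.
Hardness H = 690.3 MPa = 6.903e+08 Pa.
Pad sides 5.088 mm × 1.293 mm = 0.005088 m × 0.001293 m. Contact area A = 0.005088 m × 0.001293 m = 6.579e-06 m².
Depth limit h_lim = 0.02690 mm = 2.690e-05 m.
SI base units throughout: W = 267.5 N, H = 6.903e+08 Pa, K = 1.613e-05.
Permissible volume V_lim = h_lim·A = 2.690e-05 · 6.579e-06 = 1.770e-10 m³.
So the life L = V_lim·H/(K·W) = 1.770e-10 · 6.903e+08 / (1.613e-05 · 267.5) = 28.31 m.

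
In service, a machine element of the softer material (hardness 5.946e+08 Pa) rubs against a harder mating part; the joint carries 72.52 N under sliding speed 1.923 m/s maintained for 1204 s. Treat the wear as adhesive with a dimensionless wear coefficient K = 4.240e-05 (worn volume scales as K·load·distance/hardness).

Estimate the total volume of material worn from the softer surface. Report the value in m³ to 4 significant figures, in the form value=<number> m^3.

value=1.197e-08 m^3

The computation runs at exact precision. Intermediates are displayed rounded; a single final rounding to 4 significant digits.
Distance L = v·t = 1.923 m/s × 1204 s = 2315 m.
As SI base values: W = 72.52 N, H = 5.946e+08 Pa, K = 4.240e-05.
Wear volume V = K·W·L/H = 4.240e-05 · 72.52 · 2315 / 5.946e+08 = 1.197e-08 m³.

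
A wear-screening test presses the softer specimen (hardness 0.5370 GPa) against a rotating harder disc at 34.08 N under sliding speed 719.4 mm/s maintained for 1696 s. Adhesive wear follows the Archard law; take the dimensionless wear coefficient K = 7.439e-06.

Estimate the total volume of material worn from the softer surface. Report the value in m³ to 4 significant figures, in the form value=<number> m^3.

Every step runs at full precision; shown intermediates are rounded. Rounded once at the end to four significant figures.
Convert: Sliding speed v = 719.4 mm/s = 0.7194 m/s. Distance L = v·t = 0.7194 m/s × 1696 s = 1220 m.
Convert: Hardness H = 0.5370 GPa = 5.370e+08 Pa.
Working in SI base units: W = 34.08 N, H = 5.370e+08 Pa, K = 7.439e-06.
Volume removed: V = K·W·L/H = 7.439e-06 · 34.08 · 1220 / 5.370e+08 = 5.760e-10 m³.

value=5.760e-10 m^3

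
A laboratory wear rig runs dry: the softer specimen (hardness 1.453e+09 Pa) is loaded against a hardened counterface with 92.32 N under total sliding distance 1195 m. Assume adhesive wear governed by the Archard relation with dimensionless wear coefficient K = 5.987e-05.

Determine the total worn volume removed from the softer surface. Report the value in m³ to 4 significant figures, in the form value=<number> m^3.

All working math carries full precision, and intermediate values are printed rounded. Rounded just once to 4 significant digits.
Collected in SI base units: W = 92.32 N, H = 1.453e+09 Pa, K = 5.987e-05.
The Archard volume V = K·W·L/H = 5.987e-05 · 92.32 · 1195 / 1.453e+09 = 4.546e-09 m³.

value=4.546e-09 m^3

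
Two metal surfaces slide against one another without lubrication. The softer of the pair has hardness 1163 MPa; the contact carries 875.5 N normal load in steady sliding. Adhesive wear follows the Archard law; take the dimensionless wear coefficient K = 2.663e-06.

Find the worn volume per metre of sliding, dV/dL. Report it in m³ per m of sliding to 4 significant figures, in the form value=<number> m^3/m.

value=2.005e-12 m^3/m

The intermediates appear rounded. Each operation holds exact precision, and a lone final rounding to four significant figures.
Hardness H = 1163 MPa = 1.163e+09 Pa.
In SI base units, W = 875.5 N, H = 1.163e+09 Pa, K = 2.663e-06.
Sliding wear rate dV/dL = K·W/H, so: 2.663e-06 · 875.5 / 1.163e+09 = 2.005e-12 m³/m.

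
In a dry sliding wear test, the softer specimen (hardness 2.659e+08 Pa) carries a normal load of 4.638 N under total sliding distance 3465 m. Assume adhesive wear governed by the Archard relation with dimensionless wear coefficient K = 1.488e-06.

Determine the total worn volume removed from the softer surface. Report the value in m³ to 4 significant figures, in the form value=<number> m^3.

Printed values are rounded — each operation keeps exact precision. Rounded once at the end to 4 significant digits.
In SI base units, W = 4.638 N, H = 2.659e+08 Pa, K = 1.488e-06.
Wear volume V = K·W·L/H = 1.488e-06 · 4.638 · 3465 / 2.659e+08 = 8.993e-11 m³.

value=8.993e-11 m^3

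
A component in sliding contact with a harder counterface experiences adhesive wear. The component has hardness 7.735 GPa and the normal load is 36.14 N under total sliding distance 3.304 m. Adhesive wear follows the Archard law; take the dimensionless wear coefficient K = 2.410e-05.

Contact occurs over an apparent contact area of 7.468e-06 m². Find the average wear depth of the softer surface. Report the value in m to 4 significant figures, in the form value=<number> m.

value=4.982e-08 m

The intermediates are displayed rounded. The computation holds full precision. Rounded just once: 4 significant digits.
Convert: Hardness H = 7.735 GPa = 7.735e+09 Pa.
SI base units throughout: W = 36.14 N, H = 7.735e+09 Pa, K = 2.410e-05.
Apply Archard: V = K·W·L/H = 2.410e-05 · 36.14 · 3.304 / 7.735e+09 = 3.720e-13 m³.
Mean wear depth h = V/A = 3.720e-13 / 7.468e-06 = 4.982e-08 m.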